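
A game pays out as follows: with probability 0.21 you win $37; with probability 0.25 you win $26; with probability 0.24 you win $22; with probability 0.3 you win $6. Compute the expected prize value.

21.35

E[payout] = 37·0.21 + 26·0.25 + 22·0.24 + 6·0.3
 = 7.77 + 6.5 + 5.28 + 1.8
 = 21.35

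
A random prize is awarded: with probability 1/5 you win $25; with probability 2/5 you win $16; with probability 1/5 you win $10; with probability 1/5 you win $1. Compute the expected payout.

13.6

E[payout] = 25·1/5 + 16·2/5 + 10·1/5 + 1·1/5
 = 5 + 32/5 + 2 + 1/5
 = 68/5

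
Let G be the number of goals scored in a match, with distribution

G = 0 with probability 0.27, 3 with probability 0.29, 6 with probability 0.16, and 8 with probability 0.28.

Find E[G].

E[G] = Σ g·P(G=g)
 = 0·0.27 + 3·0.29 + 6·0.16 + 8·0.28
 = 0 + 0.87 + 0.96 + 2.24
 = 4.07

4.07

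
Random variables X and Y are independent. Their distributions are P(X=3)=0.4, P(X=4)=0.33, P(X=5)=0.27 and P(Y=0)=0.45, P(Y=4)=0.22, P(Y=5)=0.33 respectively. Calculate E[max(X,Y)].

E[max(X,Y)] = Σ_x Σ_y max(x,y) · P(X=x)P(Y=y)
 = 3·0.18 + 4·0.088 + 5·0.132 + 4·0.1485 + 4·0.0726 + 5·0.1089 + 5·0.1215 + 5·0.0594 + 5·0.0891
 = 0.54 + 0.352 + 0.66 + 0.594 + 0.2904 + 0.5445 + 0.6075 + 0.297 + 0.4455
 = 4.3309

4.3309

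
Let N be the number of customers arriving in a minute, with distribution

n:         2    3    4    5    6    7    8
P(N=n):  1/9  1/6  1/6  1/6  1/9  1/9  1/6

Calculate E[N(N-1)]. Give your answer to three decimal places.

E[N(N-1)] = Σ n(n-1)·P(N=n)
 = 2·1/9 + 6·1/6 + 12·1/6 + 20·1/6 + 30·1/9 + 42·1/9 + 56·1/6
 = 2/9 + 1 + 2 + 10/3 + 10/3 + 14/3 + 28/3
 = 215/9

23.889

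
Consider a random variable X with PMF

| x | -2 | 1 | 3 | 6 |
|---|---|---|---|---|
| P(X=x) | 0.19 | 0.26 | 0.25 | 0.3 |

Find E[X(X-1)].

E[X(X-1)] = Σ x(x-1)·P(X=x)
 = 6·0.19 + 0·0.26 + 6·0.25 + 30·0.3
 = 1.14 + 0 + 1.5 + 9
 = 11.64

11.64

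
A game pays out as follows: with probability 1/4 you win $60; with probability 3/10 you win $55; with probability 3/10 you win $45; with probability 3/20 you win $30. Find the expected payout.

E[payout] = 60·1/4 + 55·3/10 + 45·3/10 + 30·3/20
 = 15 + 33/2 + 27/2 + 9/2
 = 99/2

49.5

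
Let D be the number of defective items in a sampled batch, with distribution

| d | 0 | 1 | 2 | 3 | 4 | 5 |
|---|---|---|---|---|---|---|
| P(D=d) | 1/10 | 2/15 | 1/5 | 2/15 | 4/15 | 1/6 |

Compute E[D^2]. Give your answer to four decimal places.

10.5667

E[D^2] = Σ d^2·P(D=d)
 = 0·1/10 + 1·2/15 + 4·1/5 + 9·2/15 + 16·4/15 + 25·1/6
 = 0 + 2/15 + 4/5 + 6/5 + 64/15 + 25/6
 = 317/30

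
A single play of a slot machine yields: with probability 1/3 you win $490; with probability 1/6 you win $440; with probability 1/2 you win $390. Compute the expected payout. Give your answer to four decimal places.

431.6667

E[payout] = 490·1/3 + 440·1/6 + 390·1/2
 = 490/3 + 220/3 + 195
 = 1295/3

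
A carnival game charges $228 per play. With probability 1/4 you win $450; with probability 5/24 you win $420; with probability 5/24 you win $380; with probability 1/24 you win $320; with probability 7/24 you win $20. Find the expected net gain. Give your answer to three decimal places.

70.333

E[payout] = 450·1/4 + 420·5/24 + 380·5/24 + 320·1/24 + 20·7/24
 = 225/2 + 175/2 + 475/6 + 40/3 + 35/6
 = 895/3
Net = 895/3 - 228 = 211/3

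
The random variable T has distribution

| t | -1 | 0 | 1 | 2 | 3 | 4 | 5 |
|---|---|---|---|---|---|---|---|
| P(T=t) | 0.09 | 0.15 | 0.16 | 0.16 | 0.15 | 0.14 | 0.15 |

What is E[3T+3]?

9.45

E[3T+3] = Σ (3t+3)·P(T=t)
 = 0·0.09 + 3·0.15 + 6·0.16 + 9·0.16 + 12·0.15 + 15·0.14 + 18·0.15
 = 0 + 0.45 + 0.96 + 1.44 + 1.8 + 2.1 + 2.7
 = 9.45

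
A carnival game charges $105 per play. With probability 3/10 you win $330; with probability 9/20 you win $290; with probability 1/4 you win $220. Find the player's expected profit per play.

E[payout] = 330·3/10 + 290·9/20 + 220·1/4
 = 99 + 261/2 + 55
 = 569/2
Net = 569/2 - 105 = 359/2

179.5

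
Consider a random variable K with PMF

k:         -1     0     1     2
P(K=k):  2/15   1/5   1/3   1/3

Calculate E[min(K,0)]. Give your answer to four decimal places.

E[min(K,0)] = Σ min(k,0)·P(K=k)
 = (-1)·2/15 + 0·1/5 + 0·1/3 + 0·1/3
 = (-2/15) + 0 + 0 + 0
 = -2/15

-0.1333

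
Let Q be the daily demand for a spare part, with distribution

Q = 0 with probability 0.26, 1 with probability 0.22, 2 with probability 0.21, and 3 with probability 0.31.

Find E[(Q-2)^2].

1.57

E[(Q-2)^2] = Σ (q-2)^2·P(Q=q)
 = 4·0.26 + 1·0.22 + 0·0.21 + 1·0.31
 = 1.04 + 0.22 + 0 + 0.31
 = 1.57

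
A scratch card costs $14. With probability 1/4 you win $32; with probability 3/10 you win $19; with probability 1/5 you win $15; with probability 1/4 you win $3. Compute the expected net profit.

3.45

E[payout] = 32·1/4 + 19·3/10 + 15·1/5 + 3·1/4
 = 8 + 57/10 + 3 + 3/4
 = 349/20
Net = 349/20 - 14 = 69/20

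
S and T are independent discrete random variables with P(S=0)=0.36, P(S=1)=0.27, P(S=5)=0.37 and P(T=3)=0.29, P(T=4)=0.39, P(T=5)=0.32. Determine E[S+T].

E[S+T] = Σ_s Σ_t (s+t) · P(S=s)P(T=t)
 = 3·0.1044 + 4·0.1404 + 5·0.1152 + 4·0.0783 + 5·0.1053 + 6·0.0864 + 8·0.1073 + 9·0.1443 + 10·0.1184
 = 0.3132 + 0.5616 + 0.576 + 0.3132 + 0.5265 + 0.5184 + 0.8584 + 1.2987 + 1.184
 = 6.15

6.15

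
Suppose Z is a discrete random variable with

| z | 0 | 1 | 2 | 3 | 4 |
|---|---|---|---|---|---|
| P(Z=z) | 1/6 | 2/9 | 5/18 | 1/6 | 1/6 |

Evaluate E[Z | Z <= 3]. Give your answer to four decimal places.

P(Z <= 3) = 1/6 + 2/9 + 5/18 + 1/6 = 5/6.
E[Z | Z <= 3] = [0·1/6 + 1·2/9 + 2·5/18 + 3·1/6] / (5/6)
 = 23/18 / (5/6)
 = 23/15

1.5333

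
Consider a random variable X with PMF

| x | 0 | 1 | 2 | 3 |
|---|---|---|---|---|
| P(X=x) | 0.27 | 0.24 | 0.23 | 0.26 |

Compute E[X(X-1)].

E[X(X-1)] = Σ x(x-1)·P(X=x)
 = 0·0.27 + 0·0.24 + 2·0.23 + 6·0.26
 = 0 + 0 + 0.46 + 1.56
 = 2.02

2.02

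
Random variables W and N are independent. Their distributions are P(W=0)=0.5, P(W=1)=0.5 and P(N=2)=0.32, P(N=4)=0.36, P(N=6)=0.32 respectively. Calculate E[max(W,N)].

4

E[max(W,N)] = Σ_w Σ_n max(w,n) · P(W=w)P(N=n)
 = 2·0.16 + 4·0.18 + 6·0.16 + 2·0.16 + 4·0.18 + 6·0.16
 = 0.32 + 0.72 + 0.96 + 0.32 + 0.72 + 0.96
 = 4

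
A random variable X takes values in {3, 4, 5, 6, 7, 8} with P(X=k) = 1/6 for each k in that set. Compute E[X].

5.5

E[X] = Σ x·P(X=x)
 = 3·1/6 + 4·1/6 + 5·1/6 + 6·1/6 + 7·1/6 + 8·1/6
 = 1/2 + 2/3 + 5/6 + 1 + 7/6 + 4/3
 = 11/2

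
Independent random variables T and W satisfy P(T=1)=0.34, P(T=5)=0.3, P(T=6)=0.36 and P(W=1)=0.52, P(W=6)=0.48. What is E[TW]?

13.6

E[TW] = Σ_t Σ_w tw · P(T=t)P(W=w)
 = 1·0.1768 + 6·0.1632 + 5·0.156 + 30·0.144 + 6·0.1872 + 36·0.1728
 = 0.1768 + 0.9792 + 0.78 + 4.32 + 1.1232 + 6.2208
 = 13.6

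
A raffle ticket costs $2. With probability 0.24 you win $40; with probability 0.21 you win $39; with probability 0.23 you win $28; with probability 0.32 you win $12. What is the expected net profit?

26.07

E[payout] = 40·0.24 + 39·0.21 + 28·0.23 + 12·0.32
 = 9.6 + 8.19 + 6.44 + 3.84
 = 28.07
Net = 28.07 - 2 = 26.07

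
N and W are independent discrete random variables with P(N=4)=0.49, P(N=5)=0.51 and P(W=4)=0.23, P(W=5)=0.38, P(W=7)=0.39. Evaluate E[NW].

25.0305

E[NW] = Σ_n Σ_w nw · P(N=n)P(W=w)
 = 16·0.1127 + 20·0.1862 + 28·0.1911 + 20·0.1173 + 25·0.1938 + 35·0.1989
 = 1.8032 + 3.724 + 5.3508 + 2.346 + 4.845 + 6.9615
 = 25.0305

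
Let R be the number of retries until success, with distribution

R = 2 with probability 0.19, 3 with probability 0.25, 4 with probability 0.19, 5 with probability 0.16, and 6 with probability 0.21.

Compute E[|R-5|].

E[|R-5|] = Σ |r-5|·P(R=r)
 = 3·0.19 + 2·0.25 + 1·0.19 + 0·0.16 + 1·0.21
 = 0.57 + 0.5 + 0.19 + 0 + 0.21
 = 1.47

1.47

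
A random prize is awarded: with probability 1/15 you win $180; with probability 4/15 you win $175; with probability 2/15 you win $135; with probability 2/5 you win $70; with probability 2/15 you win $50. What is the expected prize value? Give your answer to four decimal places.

111.3333

E[payout] = 180·1/15 + 175·4/15 + 135·2/15 + 70·2/5 + 50·2/15
 = 12 + 140/3 + 18 + 28 + 20/3
 = 334/3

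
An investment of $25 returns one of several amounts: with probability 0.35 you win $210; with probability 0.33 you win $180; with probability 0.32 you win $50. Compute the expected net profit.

E[payout] = 210·0.35 + 180·0.33 + 50·0.32
 = 73.5 + 59.4 + 16
 = 148.9
Net = 148.9 - 25 = 123.9

123.9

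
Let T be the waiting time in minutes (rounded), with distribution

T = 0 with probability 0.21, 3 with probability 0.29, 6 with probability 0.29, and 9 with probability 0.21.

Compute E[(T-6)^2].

E[(T-6)^2] = Σ (t-6)^2·P(T=t)
 = 36·0.21 + 9·0.29 + 0·0.29 + 9·0.21
 = 7.56 + 2.61 + 0 + 1.89
 = 12.06

12.06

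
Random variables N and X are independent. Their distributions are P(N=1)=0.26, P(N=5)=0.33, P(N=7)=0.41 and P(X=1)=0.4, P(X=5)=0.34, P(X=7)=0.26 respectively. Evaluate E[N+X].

E[N+X] = Σ_n Σ_x (n+x) · P(N=n)P(X=x)
 = 2·0.104 + 6·0.0884 + 8·0.0676 + 6·0.132 + 10·0.1122 + 12·0.0858 + 8·0.164 + 12·0.1394 + 14·0.1066
 = 0.208 + 0.5304 + 0.5408 + 0.792 + 1.122 + 1.0296 + 1.312 + 1.6728 + 1.4924
 = 8.7

8.7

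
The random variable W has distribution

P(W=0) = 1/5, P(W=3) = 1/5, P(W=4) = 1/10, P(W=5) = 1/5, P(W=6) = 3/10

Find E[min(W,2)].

1.6

E[min(W,2)] = Σ min(w,2)·P(W=w)
 = 0·1/5 + 2·1/5 + 2·1/10 + 2·1/5 + 2·3/10
 = 0 + 2/5 + 1/5 + 2/5 + 3/5
 = 8/5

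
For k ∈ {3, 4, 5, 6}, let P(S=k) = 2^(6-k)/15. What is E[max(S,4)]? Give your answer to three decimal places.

E[max(S,4)] = Σ max(s,4)·P(S=s)
 = 4·8/15 + 4·4/15 + 5·2/15 + 6·1/15
 = 32/15 + 16/15 + 2/3 + 2/5
 = 64/15

4.267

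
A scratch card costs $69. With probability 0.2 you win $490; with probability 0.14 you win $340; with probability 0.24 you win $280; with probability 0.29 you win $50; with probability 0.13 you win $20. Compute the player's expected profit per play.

160.9

E[payout] = 490·0.2 + 340·0.14 + 280·0.24 + 50·0.29 + 20·0.13
 = 98 + 47.6 + 67.2 + 14.5 + 2.6
 = 229.9
Net = 229.9 - 69 = 160.9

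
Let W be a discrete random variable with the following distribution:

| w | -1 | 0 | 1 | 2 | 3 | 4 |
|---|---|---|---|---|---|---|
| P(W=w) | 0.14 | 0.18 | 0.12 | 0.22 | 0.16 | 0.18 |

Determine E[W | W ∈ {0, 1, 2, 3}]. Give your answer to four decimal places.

P(W ∈ {0, 1, 2, 3}) = 0.18 + 0.12 + 0.22 + 0.16 = 0.68.
E[W | W ∈ {0, 1, 2, 3}] = [0·0.18 + 1·0.12 + 2·0.22 + 3·0.16] / 0.68
 = 1.04 / 0.68
 = 26/17

1.5294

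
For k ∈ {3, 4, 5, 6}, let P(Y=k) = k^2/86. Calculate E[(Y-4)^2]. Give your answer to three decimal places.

2.070

E[(Y-4)^2] = Σ (y-4)^2·P(Y=y)
 = 1·9/86 + 0·8/43 + 1·25/86 + 4·18/43
 = 9/86 + 0 + 25/86 + 72/43
 = 89/43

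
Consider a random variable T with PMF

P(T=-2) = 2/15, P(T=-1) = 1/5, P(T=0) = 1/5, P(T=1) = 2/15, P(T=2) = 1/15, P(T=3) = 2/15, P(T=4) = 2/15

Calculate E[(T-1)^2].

E[(T-1)^2] = Σ (t-1)^2·P(T=t)
 = 9·2/15 + 4·1/5 + 1·1/5 + 0·2/15 + 1·1/15 + 4·2/15 + 9·2/15
 = 6/5 + 4/5 + 1/5 + 0 + 1/15 + 8/15 + 6/5
 = 4

4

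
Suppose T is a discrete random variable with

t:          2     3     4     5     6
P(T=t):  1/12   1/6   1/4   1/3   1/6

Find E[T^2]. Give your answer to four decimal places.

E[T^2] = Σ t^2·P(T=t)
 = 4·1/12 + 9·1/6 + 16·1/4 + 25·1/3 + 36·1/6
 = 1/3 + 3/2 + 4 + 25/3 + 6
 = 121/6

20.1667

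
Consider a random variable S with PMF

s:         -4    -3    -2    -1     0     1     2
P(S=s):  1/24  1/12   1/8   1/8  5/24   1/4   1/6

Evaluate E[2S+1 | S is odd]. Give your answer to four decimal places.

0.4545

P(S is odd) = 1/12 + 1/8 + 1/4 = 11/24.
E[2S+1 | S is odd] = [(-5)·1/12 + (-1)·1/8 + 3·1/4] / (11/24)
 = 5/24 / (11/24)
 = 5/11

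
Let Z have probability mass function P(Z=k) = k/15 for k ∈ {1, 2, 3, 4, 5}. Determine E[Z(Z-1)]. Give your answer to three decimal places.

E[Z(Z-1)] = Σ z(z-1)·P(Z=z)
 = 0·1/15 + 2·2/15 + 6·1/5 + 12·4/15 + 20·1/3
 = 0 + 4/15 + 6/5 + 16/5 + 20/3
 = 34/3

11.333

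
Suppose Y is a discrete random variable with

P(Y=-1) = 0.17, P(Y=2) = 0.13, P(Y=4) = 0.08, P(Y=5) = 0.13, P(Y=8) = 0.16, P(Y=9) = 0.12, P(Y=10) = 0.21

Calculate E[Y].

E[Y] = Σ y·P(Y=y)
 = (-1)·0.17 + 2·0.13 + 4·0.08 + 5·0.13 + 8·0.16 + 9·0.12 + 10·0.21
 = (-0.17) + 0.26 + 0.32 + 0.65 + 1.28 + 1.08 + 2.1
 = 5.52

5.52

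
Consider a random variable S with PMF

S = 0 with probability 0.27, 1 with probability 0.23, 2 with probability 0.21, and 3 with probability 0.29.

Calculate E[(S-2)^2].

1.6

E[(S-2)^2] = Σ (s-2)^2·P(S=s)
 = 4·0.27 + 1·0.23 + 0·0.21 + 1·0.29
 = 1.08 + 0.23 + 0 + 0.29
 = 1.6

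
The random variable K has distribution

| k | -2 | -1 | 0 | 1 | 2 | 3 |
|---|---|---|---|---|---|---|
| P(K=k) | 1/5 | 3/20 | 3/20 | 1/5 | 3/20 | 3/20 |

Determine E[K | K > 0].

P(K > 0) = 1/5 + 3/20 + 3/20 = 1/2.
E[K | K > 0] = [1·1/5 + 2·3/20 + 3·3/20] / (1/2)
 = 19/20 / (1/2)
 = 19/10

1.9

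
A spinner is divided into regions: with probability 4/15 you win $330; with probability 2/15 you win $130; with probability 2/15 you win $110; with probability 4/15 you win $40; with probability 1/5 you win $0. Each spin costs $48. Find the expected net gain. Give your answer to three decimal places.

E[payout] = 330·4/15 + 130·2/15 + 110·2/15 + 40·4/15 + 0·1/5
 = 88 + 52/3 + 44/3 + 32/3 + 0
 = 392/3
Net = 392/3 - 48 = 248/3

82.667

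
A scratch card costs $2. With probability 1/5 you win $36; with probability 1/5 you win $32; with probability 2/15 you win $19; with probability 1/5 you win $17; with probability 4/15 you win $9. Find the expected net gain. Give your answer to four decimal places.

E[payout] = 36·1/5 + 32·1/5 + 19·2/15 + 17·1/5 + 9·4/15
 = 36/5 + 32/5 + 38/15 + 17/5 + 12/5
 = 329/15
Net = 329/15 - 2 = 299/15

19.9333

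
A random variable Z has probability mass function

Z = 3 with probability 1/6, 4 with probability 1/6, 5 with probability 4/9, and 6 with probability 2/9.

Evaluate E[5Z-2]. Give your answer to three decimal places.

21.611

E[5Z-2] = Σ (5z-2)·P(Z=z)
 = 13·1/6 + 18·1/6 + 23·4/9 + 28·2/9
 = 13/6 + 3 + 92/9 + 56/9
 = 389/18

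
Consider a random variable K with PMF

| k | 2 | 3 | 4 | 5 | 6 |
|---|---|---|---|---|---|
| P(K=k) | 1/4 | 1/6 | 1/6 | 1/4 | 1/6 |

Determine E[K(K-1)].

E[K(K-1)] = Σ k(k-1)·P(K=k)
 = 2·1/4 + 6·1/6 + 12·1/6 + 20·1/4 + 30·1/6
 = 1/2 + 1 + 2 + 5 + 5
 = 27/2

13.5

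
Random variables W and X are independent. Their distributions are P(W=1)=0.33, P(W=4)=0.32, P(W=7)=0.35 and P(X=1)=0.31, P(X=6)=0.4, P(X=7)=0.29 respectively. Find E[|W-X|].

E[|W-X|] = Σ_w Σ_x |w-x| · P(W=w)P(X=x)
 = 0·0.1023 + 5·0.132 + 6·0.0957 + 3·0.0992 + 2·0.128 + 3·0.0928 + 6·0.1085 + 1·0.14 + 0·0.1015
 = 0 + 0.66 + 0.5742 + 0.2976 + 0.256 + 0.2784 + 0.651 + 0.14 + 0
 = 2.8572

2.8572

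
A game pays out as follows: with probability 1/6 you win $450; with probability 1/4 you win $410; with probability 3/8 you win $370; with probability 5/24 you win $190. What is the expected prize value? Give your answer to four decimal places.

355.8333

E[payout] = 450·1/6 + 410·1/4 + 370·3/8 + 190·5/24
 = 75 + 205/2 + 555/4 + 475/12
 = 2135/6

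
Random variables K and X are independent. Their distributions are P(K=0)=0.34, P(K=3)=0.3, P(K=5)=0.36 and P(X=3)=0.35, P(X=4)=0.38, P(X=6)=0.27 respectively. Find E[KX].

11.313

E[KX] = Σ_k Σ_x kx · P(K=k)P(X=x)
 = 0·0.119 + 0·0.1292 + 0·0.0918 + 9·0.105 + 12·0.114 + 18·0.081 + 15·0.126 + 20·0.1368 + 30·0.0972
 = 0 + 0 + 0 + 0.945 + 1.368 + 1.458 + 1.89 + 2.736 + 2.916
 = 11.313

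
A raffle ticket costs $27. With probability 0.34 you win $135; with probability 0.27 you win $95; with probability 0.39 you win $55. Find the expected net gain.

66

E[payout] = 135·0.34 + 95·0.27 + 55·0.39
 = 45.9 + 25.65 + 21.45
 = 93
Net = 93 - 27 = 66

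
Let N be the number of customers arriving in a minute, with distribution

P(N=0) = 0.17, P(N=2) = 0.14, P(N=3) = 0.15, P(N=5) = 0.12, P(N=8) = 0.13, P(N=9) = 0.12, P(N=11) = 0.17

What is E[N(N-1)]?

38.2

E[N(N-1)] = Σ n(n-1)·P(N=n)
 = 0·0.17 + 2·0.14 + 6·0.15 + 20·0.12 + 56·0.13 + 72·0.12 + 110·0.17
 = 0 + 0.28 + 0.9 + 2.4 + 7.28 + 8.64 + 18.7
 = 38.2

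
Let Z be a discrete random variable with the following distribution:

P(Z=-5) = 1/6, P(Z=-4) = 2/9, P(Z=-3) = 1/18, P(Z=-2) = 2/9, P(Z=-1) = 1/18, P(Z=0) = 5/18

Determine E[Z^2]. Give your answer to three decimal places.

E[Z^2] = Σ z^2·P(Z=z)
 = 25·1/6 + 16·2/9 + 9·1/18 + 4·2/9 + 1·1/18 + 0·5/18
 = 25/6 + 32/9 + 1/2 + 8/9 + 1/18 + 0
 = 55/6

9.167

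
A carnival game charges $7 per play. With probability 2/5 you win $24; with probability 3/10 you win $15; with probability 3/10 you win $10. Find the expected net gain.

E[payout] = 24·2/5 + 15·3/10 + 10·3/10
 = 48/5 + 9/2 + 3
 = 171/10
Net = 171/10 - 7 = 101/10

10.1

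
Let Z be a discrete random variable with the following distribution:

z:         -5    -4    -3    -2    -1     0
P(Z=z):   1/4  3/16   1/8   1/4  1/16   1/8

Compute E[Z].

E[Z] = Σ z·P(Z=z)
 = (-5)·1/4 + (-4)·3/16 + (-3)·1/8 + (-2)·1/4 + (-1)·1/16 + 0·1/8
 = (-5/4) + (-3/4) + (-3/8) + (-1/2) + (-1/16) + 0
 = -47/16

-2.9375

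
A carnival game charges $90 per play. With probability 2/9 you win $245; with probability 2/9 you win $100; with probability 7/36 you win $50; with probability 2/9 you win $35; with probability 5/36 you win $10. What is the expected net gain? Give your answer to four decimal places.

5.5556

E[payout] = 245·2/9 + 100·2/9 + 50·7/36 + 35·2/9 + 10·5/36
 = 490/9 + 200/9 + 175/18 + 70/9 + 25/18
 = 860/9
Net = 860/9 - 90 = 50/9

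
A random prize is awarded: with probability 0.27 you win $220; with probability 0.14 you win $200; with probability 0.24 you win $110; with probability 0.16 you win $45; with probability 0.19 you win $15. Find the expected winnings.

E[payout] = 220·0.27 + 200·0.14 + 110·0.24 + 45·0.16 + 15·0.19
 = 59.4 + 28 + 26.4 + 7.2 + 2.85
 = 123.85

123.85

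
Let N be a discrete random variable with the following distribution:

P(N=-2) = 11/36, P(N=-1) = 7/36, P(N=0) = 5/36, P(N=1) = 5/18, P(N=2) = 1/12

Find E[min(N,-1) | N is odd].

-1

P(N is odd) = 7/36 + 5/18 = 17/36.
E[min(N,-1) | N is odd] = [(-1)·7/36 + (-1)·5/18] / (17/36)
 = -17/36 / (17/36)
 = -1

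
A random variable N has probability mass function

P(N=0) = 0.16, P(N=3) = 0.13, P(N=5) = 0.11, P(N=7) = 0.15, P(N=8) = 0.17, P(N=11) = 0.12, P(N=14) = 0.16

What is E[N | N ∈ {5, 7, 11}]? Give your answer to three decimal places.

7.684

P(N ∈ {5, 7, 11}) = 0.11 + 0.15 + 0.12 = 0.38.
E[N | N ∈ {5, 7, 11}] = [5·0.11 + 7·0.15 + 11·0.12] / 0.38
 = 2.92 / 0.38
 = 146/19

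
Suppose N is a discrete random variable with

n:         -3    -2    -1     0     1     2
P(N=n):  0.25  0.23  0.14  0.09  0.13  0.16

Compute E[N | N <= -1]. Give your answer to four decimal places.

-2.1774

P(N <= -1) = 0.25 + 0.23 + 0.14 = 0.62.
E[N | N <= -1] = [(-3)·0.25 + (-2)·0.23 + (-1)·0.14] / 0.62
 = -1.35 / 0.62
 = -135/62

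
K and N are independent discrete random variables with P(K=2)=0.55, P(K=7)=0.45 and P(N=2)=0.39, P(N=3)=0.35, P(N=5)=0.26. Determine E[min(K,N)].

2.5085

E[min(K,N)] = Σ_k Σ_n min(k,n) · P(K=k)P(N=n)
 = 2·0.2145 + 2·0.1925 + 2·0.143 + 2·0.1755 + 3·0.1575 + 5·0.117
 = 0.429 + 0.385 + 0.286 + 0.351 + 0.4725 + 0.585
 = 2.5085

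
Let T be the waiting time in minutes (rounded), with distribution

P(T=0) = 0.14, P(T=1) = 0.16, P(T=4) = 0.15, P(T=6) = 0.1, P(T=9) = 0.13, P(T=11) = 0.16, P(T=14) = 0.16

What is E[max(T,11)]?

E[max(T,11)] = Σ max(t,11)·P(T=t)
 = 11·0.14 + 11·0.16 + 11·0.15 + 11·0.1 + 11·0.13 + 11·0.16 + 14·0.16
 = 1.54 + 1.76 + 1.65 + 1.1 + 1.43 + 1.76 + 2.24
 = 11.48

11.48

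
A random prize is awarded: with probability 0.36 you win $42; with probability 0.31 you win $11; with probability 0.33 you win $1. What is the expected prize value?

E[payout] = 42·0.36 + 11·0.31 + 1·0.33
 = 15.12 + 3.41 + 0.33
 = 18.86

18.86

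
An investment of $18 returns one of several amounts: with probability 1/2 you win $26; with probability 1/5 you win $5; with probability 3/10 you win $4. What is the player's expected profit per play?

-2.8

E[payout] = 26·1/2 + 5·1/5 + 4·3/10
 = 13 + 1 + 6/5
 = 76/5
Net = 76/5 - 18 = -14/5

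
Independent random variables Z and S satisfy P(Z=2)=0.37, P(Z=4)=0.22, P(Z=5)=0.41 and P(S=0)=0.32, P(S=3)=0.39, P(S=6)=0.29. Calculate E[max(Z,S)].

4.49

E[max(Z,S)] = Σ_z Σ_s max(z,s) · P(Z=z)P(S=s)
 = 2·0.1184 + 3·0.1443 + 6·0.1073 + 4·0.0704 + 4·0.0858 + 6·0.0638 + 5·0.1312 + 5·0.1599 + 6·0.1189
 = 0.2368 + 0.4329 + 0.6438 + 0.2816 + 0.3432 + 0.3828 + 0.656 + 0.7995 + 0.7134
 = 4.49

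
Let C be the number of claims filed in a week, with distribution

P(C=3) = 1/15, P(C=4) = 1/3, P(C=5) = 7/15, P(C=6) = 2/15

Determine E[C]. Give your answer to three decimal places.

4.667

E[C] = Σ c·P(C=c)
 = 3·1/15 + 4·1/3 + 5·7/15 + 6·2/15
 = 1/5 + 4/3 + 7/3 + 4/5
 = 14/3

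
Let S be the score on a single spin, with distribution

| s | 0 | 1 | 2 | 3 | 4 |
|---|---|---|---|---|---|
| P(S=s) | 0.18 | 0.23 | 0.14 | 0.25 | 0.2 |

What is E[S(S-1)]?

4.18

E[S(S-1)] = Σ s(s-1)·P(S=s)
 = 0·0.18 + 0·0.23 + 2·0.14 + 6·0.25 + 12·0.2
 = 0 + 0 + 0.28 + 1.5 + 2.4
 = 4.18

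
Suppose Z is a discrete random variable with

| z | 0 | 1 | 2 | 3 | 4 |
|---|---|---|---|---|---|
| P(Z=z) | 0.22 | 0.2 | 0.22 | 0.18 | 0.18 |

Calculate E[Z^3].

E[Z^3] = Σ z^3·P(Z=z)
 = 0·0.22 + 1·0.2 + 8·0.22 + 27·0.18 + 64·0.18
 = 0 + 0.2 + 1.76 + 4.86 + 11.52
 = 18.34

18.34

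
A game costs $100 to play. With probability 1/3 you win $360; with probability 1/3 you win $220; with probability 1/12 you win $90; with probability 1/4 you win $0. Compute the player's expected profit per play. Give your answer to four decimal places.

E[payout] = 360·1/3 + 220·1/3 + 90·1/12 + 0·1/4
 = 120 + 220/3 + 15/2 + 0
 = 1205/6
Net = 1205/6 - 100 = 605/6

100.8333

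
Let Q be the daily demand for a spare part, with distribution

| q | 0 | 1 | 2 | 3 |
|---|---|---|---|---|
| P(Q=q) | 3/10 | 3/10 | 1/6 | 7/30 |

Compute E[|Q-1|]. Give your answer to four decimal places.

0.9333

E[|Q-1|] = Σ |q-1|·P(Q=q)
 = 1·3/10 + 0·3/10 + 1·1/6 + 2·7/30
 = 3/10 + 0 + 1/6 + 7/15
 = 14/15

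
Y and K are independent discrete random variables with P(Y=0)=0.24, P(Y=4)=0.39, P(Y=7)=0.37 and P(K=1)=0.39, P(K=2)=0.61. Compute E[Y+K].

5.76

E[Y+K] = Σ_y Σ_k (y+k) · P(Y=y)P(K=k)
 = 1·0.0936 + 2·0.1464 + 5·0.1521 + 6·0.2379 + 8·0.1443 + 9·0.2257
 = 0.0936 + 0.2928 + 0.7605 + 1.4274 + 1.1544 + 2.0313
 = 5.76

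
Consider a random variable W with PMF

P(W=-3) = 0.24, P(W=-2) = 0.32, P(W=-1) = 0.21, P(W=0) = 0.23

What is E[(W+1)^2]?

1.51

E[(W+1)^2] = Σ (w+1)^2·P(W=w)
 = 4·0.24 + 1·0.32 + 0·0.21 + 1·0.23
 = 0.96 + 0.32 + 0 + 0.23
 = 1.51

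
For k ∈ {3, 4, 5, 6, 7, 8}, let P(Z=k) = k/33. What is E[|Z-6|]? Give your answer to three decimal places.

E[|Z-6|] = Σ |z-6|·P(Z=z)
 = 3·1/11 + 2·4/33 + 1·5/33 + 0·2/11 + 1·7/33 + 2·8/33
 = 3/11 + 8/33 + 5/33 + 0 + 7/33 + 16/33
 = 15/11

1.364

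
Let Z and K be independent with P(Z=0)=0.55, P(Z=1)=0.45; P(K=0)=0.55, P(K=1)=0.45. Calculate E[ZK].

E[ZK] = Σ_z Σ_k zk · P(Z=z)P(K=k)
 = 0·0.3025 + 0·0.2475 + 0·0.2475 + 1·0.2025
 = 0 + 0 + 0 + 0.2025
 = 0.2025

0.2025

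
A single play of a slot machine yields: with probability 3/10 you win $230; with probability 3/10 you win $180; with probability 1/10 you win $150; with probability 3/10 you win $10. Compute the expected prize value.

E[payout] = 230·3/10 + 180·3/10 + 150·1/10 + 10·3/10
 = 69 + 54 + 15 + 3
 = 141

141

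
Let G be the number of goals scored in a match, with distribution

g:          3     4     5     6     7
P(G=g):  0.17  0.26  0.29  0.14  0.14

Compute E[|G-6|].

1.46

E[|G-6|] = Σ |g-6|·P(G=g)
 = 3·0.17 + 2·0.26 + 1·0.29 + 0·0.14 + 1·0.14
 = 0.51 + 0.52 + 0.29 + 0 + 0.14
 = 1.46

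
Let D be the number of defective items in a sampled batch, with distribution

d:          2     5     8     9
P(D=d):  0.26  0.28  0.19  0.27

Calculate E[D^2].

42.07

E[D^2] = Σ d^2·P(D=d)
 = 4·0.26 + 25·0.28 + 64·0.19 + 81·0.27
 = 1.04 + 7 + 12.16 + 21.87
 = 42.07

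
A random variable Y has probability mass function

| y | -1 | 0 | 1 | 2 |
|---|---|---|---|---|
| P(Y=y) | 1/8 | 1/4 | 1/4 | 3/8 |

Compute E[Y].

E[Y] = Σ y·P(Y=y)
 = (-1)·1/8 + 0·1/4 + 1·1/4 + 2·3/8
 = (-1/8) + 0 + 1/4 + 3/4
 = 7/8

0.875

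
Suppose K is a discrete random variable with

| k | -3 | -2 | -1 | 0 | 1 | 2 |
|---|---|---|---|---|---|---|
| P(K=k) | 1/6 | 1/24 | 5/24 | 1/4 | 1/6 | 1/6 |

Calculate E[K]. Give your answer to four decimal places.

E[K] = Σ k·P(K=k)
 = (-3)·1/6 + (-2)·1/24 + (-1)·5/24 + 0·1/4 + 1·1/6 + 2·1/6
 = (-1/2) + (-1/12) + (-5/24) + 0 + 1/6 + 1/3
 = -7/24

-0.2917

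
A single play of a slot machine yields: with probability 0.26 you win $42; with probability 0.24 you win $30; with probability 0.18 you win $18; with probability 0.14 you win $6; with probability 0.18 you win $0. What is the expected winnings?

E[payout] = 42·0.26 + 30·0.24 + 18·0.18 + 6·0.14 + 0·0.18
 = 10.92 + 7.2 + 3.24 + 0.84 + 0
 = 22.2

22.2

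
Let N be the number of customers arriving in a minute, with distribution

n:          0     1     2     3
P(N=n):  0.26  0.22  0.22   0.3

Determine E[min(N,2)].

1.26

E[min(N,2)] = Σ min(n,2)·P(N=n)
 = 0·0.26 + 1·0.22 + 2·0.22 + 2·0.3
 = 0 + 0.22 + 0.44 + 0.6
 = 1.26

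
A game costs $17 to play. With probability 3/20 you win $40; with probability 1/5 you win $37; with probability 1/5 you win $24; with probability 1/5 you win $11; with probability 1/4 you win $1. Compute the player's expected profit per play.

E[payout] = 40·3/20 + 37·1/5 + 24·1/5 + 11·1/5 + 1·1/4
 = 6 + 37/5 + 24/5 + 11/5 + 1/4
 = 413/20
Net = 413/20 - 17 = 73/20

3.65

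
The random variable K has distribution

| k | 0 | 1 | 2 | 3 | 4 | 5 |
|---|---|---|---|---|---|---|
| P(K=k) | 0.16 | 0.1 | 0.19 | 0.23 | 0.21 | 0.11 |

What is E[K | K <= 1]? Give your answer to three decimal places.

0.385

P(K <= 1) = 0.16 + 0.1 = 0.26.
E[K | K <= 1] = [0·0.16 + 1·0.1] / 0.26
 = 0.1 / 0.26
 = 5/13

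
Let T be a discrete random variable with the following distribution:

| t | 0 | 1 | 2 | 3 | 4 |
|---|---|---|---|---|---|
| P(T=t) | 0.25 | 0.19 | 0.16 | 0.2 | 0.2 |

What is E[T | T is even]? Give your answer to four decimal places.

1.8361

P(T is even) = 0.25 + 0.16 + 0.2 = 0.61.
E[T | T is even] = [0·0.25 + 2·0.16 + 4·0.2] / 0.61
 = 1.12 / 0.61
 = 112/61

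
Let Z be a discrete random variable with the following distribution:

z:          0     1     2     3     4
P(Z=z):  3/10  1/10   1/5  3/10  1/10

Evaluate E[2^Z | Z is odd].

P(Z is odd) = 1/10 + 3/10 = 2/5.
E[2^Z | Z is odd] = [2·1/10 + 8·3/10] / (2/5)
 = 13/5 / (2/5)
 = 13/2

6.5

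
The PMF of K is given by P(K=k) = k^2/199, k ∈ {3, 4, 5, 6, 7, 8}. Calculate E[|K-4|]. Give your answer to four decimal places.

E[|K-4|] = Σ |k-4|·P(K=k)
 = 1·9/199 + 0·16/199 + 1·25/199 + 2·36/199 + 3·49/199 + 4·64/199
 = 9/199 + 0 + 25/199 + 72/199 + 147/199 + 256/199
 = 509/199

2.5578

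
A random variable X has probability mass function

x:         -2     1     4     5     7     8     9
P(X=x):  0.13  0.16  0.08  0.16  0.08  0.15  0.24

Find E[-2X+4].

-5.88

E[-2X+4] = Σ (-2x+4)·P(X=x)
 = 8·0.13 + 2·0.16 + (-4)·0.08 + (-6)·0.16 + (-10)·0.08 + (-12)·0.15 + (-14)·0.24
 = 1.04 + 0.32 + (-0.32) + (-0.96) + (-0.8) + (-1.8) + (-3.36)
 = -5.88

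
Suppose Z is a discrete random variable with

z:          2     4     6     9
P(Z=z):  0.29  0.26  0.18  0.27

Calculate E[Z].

5.13

E[Z] = Σ z·P(Z=z)
 = 2·0.29 + 4·0.26 + 6·0.18 + 9·0.27
 = 0.58 + 1.04 + 1.08 + 2.43
 = 5.13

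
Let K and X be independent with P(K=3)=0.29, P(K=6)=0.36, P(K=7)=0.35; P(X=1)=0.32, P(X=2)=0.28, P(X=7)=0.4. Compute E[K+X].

9.16

E[K+X] = Σ_k Σ_x (k+x) · P(K=k)P(X=x)
 = 4·0.0928 + 5·0.0812 + 10·0.116 + 7·0.1152 + 8·0.1008 + 13·0.144 + 8·0.112 + 9·0.098 + 14·0.14
 = 0.3712 + 0.406 + 1.16 + 0.8064 + 0.8064 + 1.872 + 0.896 + 0.882 + 1.96
 = 9.16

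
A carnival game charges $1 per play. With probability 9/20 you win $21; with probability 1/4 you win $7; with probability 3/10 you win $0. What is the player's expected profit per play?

10.2

E[payout] = 21·9/20 + 7·1/4 + 0·3/10
 = 189/20 + 7/4 + 0
 = 56/5
Net = 56/5 - 1 = 51/5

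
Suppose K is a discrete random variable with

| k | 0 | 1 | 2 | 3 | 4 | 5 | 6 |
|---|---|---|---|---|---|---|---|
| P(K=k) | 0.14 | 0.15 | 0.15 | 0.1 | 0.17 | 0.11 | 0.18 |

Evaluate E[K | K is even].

P(K is even) = 0.14 + 0.15 + 0.17 + 0.18 = 0.64.
E[K | K is even] = [0·0.14 + 2·0.15 + 4·0.17 + 6·0.18] / 0.64
 = 2.06 / 0.64
 = 103/32

3.21875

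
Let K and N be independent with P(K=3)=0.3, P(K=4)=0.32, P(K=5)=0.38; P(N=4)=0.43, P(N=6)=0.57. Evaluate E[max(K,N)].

E[max(K,N)] = Σ_k Σ_n max(k,n) · P(K=k)P(N=n)
 = 4·0.129 + 6·0.171 + 4·0.1376 + 6·0.1824 + 5·0.1634 + 6·0.2166
 = 0.516 + 1.026 + 0.5504 + 1.0944 + 0.817 + 1.2996
 = 5.3034

5.3034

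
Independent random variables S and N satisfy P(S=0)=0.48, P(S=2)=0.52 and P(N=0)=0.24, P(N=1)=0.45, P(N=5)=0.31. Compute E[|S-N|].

1.9272

E[|S-N|] = Σ_s Σ_n |s-n| · P(S=s)P(N=n)
 = 0·0.1152 + 1·0.216 + 5·0.1488 + 2·0.1248 + 1·0.234 + 3·0.1612
 = 0 + 0.216 + 0.744 + 0.2496 + 0.234 + 0.4836
 = 1.9272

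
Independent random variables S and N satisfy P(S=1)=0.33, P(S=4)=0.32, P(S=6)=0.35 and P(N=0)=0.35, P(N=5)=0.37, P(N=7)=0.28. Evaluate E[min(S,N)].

2.282

E[min(S,N)] = Σ_s Σ_n min(s,n) · P(S=s)P(N=n)
 = 0·0.1155 + 1·0.1221 + 1·0.0924 + 0·0.112 + 4·0.1184 + 4·0.0896 + 0·0.1225 + 5·0.1295 + 6·0.098
 = 0 + 0.1221 + 0.0924 + 0 + 0.4736 + 0.3584 + 0 + 0.6475 + 0.588
 = 2.282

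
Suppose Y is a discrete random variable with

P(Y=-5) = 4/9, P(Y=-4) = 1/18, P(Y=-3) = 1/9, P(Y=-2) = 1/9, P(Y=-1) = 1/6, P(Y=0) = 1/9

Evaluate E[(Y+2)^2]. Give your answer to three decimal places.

4.944

E[(Y+2)^2] = Σ (y+2)^2·P(Y=y)
 = 9·4/9 + 4·1/18 + 1·1/9 + 0·1/9 + 1·1/6 + 4·1/9
 = 4 + 2/9 + 1/9 + 0 + 1/6 + 4/9
 = 89/18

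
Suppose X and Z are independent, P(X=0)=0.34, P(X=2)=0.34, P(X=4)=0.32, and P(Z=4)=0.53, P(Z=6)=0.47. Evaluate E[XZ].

9.6824

E[XZ] = Σ_x Σ_z xz · P(X=x)P(Z=z)
 = 0·0.1802 + 0·0.1598 + 8·0.1802 + 12·0.1598 + 16·0.1696 + 24·0.1504
 = 0 + 0 + 1.4416 + 1.9176 + 2.7136 + 3.6096
 = 9.6824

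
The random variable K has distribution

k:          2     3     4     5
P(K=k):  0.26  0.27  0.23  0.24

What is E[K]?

3.45

E[K] = Σ k·P(K=k)
 = 2·0.26 + 3·0.27 + 4·0.23 + 5·0.24
 = 0.52 + 0.81 + 0.92 + 1.2
 = 3.45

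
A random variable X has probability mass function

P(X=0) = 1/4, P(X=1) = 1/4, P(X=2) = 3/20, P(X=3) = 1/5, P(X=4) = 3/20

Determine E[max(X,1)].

2

E[max(X,1)] = Σ max(x,1)·P(X=x)
 = 1·1/4 + 1·1/4 + 2·3/20 + 3·1/5 + 4·3/20
 = 1/4 + 1/4 + 3/10 + 3/5 + 3/5
 = 2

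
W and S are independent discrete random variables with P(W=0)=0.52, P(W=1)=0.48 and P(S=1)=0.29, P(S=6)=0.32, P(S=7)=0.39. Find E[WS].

2.3712

E[WS] = Σ_w Σ_s ws · P(W=w)P(S=s)
 = 0·0.1508 + 0·0.1664 + 0·0.2028 + 1·0.1392 + 6·0.1536 + 7·0.1872
 = 0 + 0 + 0 + 0.1392 + 0.9216 + 1.3104
 = 2.3712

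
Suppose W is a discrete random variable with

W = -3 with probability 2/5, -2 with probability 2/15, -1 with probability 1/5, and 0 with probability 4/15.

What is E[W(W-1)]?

E[W(W-1)] = Σ w(w-1)·P(W=w)
 = 12·2/5 + 6·2/15 + 2·1/5 + 0·4/15
 = 24/5 + 4/5 + 2/5 + 0
 = 6

6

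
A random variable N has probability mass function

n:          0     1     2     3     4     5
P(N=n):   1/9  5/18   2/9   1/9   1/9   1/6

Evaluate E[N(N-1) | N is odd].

7.2

P(N is odd) = 5/18 + 1/9 + 1/6 = 5/9.
E[N(N-1) | N is odd] = [0·5/18 + 6·1/9 + 20·1/6] / (5/9)
 = 4 / (5/9)
 = 36/5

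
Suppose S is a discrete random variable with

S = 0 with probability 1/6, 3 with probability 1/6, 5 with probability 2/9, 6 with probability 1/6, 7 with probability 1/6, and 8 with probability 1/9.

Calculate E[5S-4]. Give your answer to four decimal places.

19.3333

E[5S-4] = Σ (5s-4)·P(S=s)
 = (-4)·1/6 + 11·1/6 + 21·2/9 + 26·1/6 + 31·1/6 + 36·1/9
 = (-2/3) + 11/6 + 14/3 + 13/3 + 31/6 + 4
 = 58/3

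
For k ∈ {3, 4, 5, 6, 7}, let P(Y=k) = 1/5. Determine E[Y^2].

27

E[Y^2] = Σ y^2·P(Y=y)
 = 9·1/5 + 16·1/5 + 25·1/5 + 36·1/5 + 49·1/5
 = 9/5 + 16/5 + 5 + 36/5 + 49/5
 = 27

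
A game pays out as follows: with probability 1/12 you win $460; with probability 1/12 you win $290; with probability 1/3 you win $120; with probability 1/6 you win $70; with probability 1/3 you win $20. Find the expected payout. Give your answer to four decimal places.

120.8333

E[payout] = 460·1/12 + 290·1/12 + 120·1/3 + 70·1/6 + 20·1/3
 = 115/3 + 145/6 + 40 + 35/3 + 20/3
 = 725/6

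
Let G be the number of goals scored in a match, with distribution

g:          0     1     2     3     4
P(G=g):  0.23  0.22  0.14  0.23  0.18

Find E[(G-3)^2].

3.27

E[(G-3)^2] = Σ (g-3)^2·P(G=g)
 = 9·0.23 + 4·0.22 + 1·0.14 + 0·0.23 + 1·0.18
 = 2.07 + 0.88 + 0.14 + 0 + 0.18
 = 3.27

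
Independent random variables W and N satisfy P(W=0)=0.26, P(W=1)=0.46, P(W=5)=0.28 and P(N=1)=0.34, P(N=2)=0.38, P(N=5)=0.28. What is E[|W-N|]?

E[|W-N|] = Σ_w Σ_n |w-n| · P(W=w)P(N=n)
 = 1·0.0884 + 2·0.0988 + 5·0.0728 + 0·0.1564 + 1·0.1748 + 4·0.1288 + 4·0.0952 + 3·0.1064 + 0·0.0784
 = 0.0884 + 0.1976 + 0.364 + 0 + 0.1748 + 0.5152 + 0.3808 + 0.3192 + 0
 = 2.04

2.04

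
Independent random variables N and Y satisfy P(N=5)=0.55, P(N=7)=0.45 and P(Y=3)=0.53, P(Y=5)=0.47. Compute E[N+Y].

E[N+Y] = Σ_n Σ_y (n+y) · P(N=n)P(Y=y)
 = 8·0.2915 + 10·0.2585 + 10·0.2385 + 12·0.2115
 = 2.332 + 2.585 + 2.385 + 2.538
 = 9.84

9.84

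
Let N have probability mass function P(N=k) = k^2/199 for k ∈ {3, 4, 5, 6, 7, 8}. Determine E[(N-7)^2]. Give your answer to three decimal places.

2.452

E[(N-7)^2] = Σ (n-7)^2·P(N=n)
 = 16·9/199 + 9·16/199 + 4·25/199 + 1·36/199 + 0·49/199 + 1·64/199
 = 144/199 + 144/199 + 100/199 + 36/199 + 0 + 64/199
 = 488/199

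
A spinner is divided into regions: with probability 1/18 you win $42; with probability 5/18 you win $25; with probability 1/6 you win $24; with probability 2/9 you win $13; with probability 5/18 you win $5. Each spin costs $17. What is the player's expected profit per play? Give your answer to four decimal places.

0.5556

E[payout] = 42·1/18 + 25·5/18 + 24·1/6 + 13·2/9 + 5·5/18
 = 7/3 + 125/18 + 4 + 26/9 + 25/18
 = 158/9
Net = 158/9 - 17 = 5/9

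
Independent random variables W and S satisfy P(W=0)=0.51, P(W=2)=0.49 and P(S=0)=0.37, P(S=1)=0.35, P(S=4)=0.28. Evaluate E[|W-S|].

1.5582

E[|W-S|] = Σ_w Σ_s |w-s| · P(W=w)P(S=s)
 = 0·0.1887 + 1·0.1785 + 4·0.1428 + 2·0.1813 + 1·0.1715 + 2·0.1372
 = 0 + 0.1785 + 0.5712 + 0.3626 + 0.1715 + 0.2744
 = 1.5582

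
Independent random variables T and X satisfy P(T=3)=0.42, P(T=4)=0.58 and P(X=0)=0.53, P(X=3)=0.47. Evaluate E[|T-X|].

E[|T-X|] = Σ_t Σ_x |t-x| · P(T=t)P(X=x)
 = 3·0.2226 + 0·0.1974 + 4·0.3074 + 1·0.2726
 = 0.6678 + 0 + 1.2296 + 0.2726
 = 2.17

2.17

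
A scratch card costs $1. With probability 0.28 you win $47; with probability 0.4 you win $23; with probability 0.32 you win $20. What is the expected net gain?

E[payout] = 47·0.28 + 23·0.4 + 20·0.32
 = 13.16 + 9.2 + 6.4
 = 28.76
Net = 28.76 - 1 = 27.76

27.76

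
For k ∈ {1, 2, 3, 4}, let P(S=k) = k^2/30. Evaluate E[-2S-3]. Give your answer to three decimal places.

E[-2S-3] = Σ (-2s-3)·P(S=s)
 = (-5)·1/30 + (-7)·2/15 + (-9)·3/10 + (-11)·8/15
 = (-1/6) + (-14/15) + (-27/10) + (-88/15)
 = -29/3

-9.667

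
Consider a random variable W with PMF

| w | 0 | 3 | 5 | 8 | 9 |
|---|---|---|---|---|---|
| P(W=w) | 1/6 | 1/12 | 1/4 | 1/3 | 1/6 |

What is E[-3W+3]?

E[-3W+3] = Σ (-3w+3)·P(W=w)
 = 3·1/6 + (-6)·1/12 + (-12)·1/4 + (-21)·1/3 + (-24)·1/6
 = 1/2 + (-1/2) + (-3) + (-7) + (-4)
 = -14

-14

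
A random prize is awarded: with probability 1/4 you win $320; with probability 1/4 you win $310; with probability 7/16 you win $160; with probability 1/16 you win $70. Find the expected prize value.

E[payout] = 320·1/4 + 310·1/4 + 160·7/16 + 70·1/16
 = 80 + 155/2 + 70 + 35/8
 = 1855/8

231.875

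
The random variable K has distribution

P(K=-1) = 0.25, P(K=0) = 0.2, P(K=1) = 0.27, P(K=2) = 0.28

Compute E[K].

E[K] = Σ k·P(K=k)
 = (-1)·0.25 + 0·0.2 + 1·0.27 + 2·0.28
 = (-0.25) + 0 + 0.27 + 0.56
 = 0.58

0.58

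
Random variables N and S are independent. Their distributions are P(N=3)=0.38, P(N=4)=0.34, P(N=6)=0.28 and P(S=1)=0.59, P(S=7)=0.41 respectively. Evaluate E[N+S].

E[N+S] = Σ_n Σ_s (n+s) · P(N=n)P(S=s)
 = 4·0.2242 + 10·0.1558 + 5·0.2006 + 11·0.1394 + 7·0.1652 + 13·0.1148
 = 0.8968 + 1.558 + 1.003 + 1.5334 + 1.1564 + 1.4924
 = 7.64

7.64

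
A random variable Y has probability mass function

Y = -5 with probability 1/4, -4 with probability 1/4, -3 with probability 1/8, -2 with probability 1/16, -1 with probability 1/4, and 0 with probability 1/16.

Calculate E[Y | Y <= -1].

-3.2

P(Y <= -1) = 1/4 + 1/4 + 1/8 + 1/16 + 1/4 = 15/16.
E[Y | Y <= -1] = [(-5)·1/4 + (-4)·1/4 + (-3)·1/8 + (-2)·1/16 + (-1)·1/4] / (15/16)
 = -3 / (15/16)
 = -16/5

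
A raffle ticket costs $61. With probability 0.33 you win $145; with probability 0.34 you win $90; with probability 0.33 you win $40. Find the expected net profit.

E[payout] = 145·0.33 + 90·0.34 + 40·0.33
 = 47.85 + 30.6 + 13.2
 = 91.65
Net = 91.65 - 61 = 30.65

30.65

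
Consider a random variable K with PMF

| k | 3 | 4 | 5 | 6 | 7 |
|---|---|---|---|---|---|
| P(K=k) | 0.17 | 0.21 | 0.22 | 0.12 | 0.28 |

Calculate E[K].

5.13

E[K] = Σ k·P(K=k)
 = 3·0.17 + 4·0.21 + 5·0.22 + 6·0.12 + 7·0.28
 = 0.51 + 0.84 + 1.1 + 0.72 + 1.96
 = 5.13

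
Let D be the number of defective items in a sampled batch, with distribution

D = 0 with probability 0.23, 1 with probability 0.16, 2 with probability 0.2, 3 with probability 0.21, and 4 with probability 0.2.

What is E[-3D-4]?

-9.97

E[-3D-4] = Σ (-3d-4)·P(D=d)
 = (-4)·0.23 + (-7)·0.16 + (-10)·0.2 + (-13)·0.21 + (-16)·0.2
 = (-0.92) + (-1.12) + (-2) + (-2.73) + (-3.2)
 = -9.97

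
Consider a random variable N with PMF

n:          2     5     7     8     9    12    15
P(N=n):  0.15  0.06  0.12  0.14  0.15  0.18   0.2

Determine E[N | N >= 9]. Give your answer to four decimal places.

12.2830

P(N >= 9) = 0.15 + 0.18 + 0.2 = 0.53.
E[N | N >= 9] = [9·0.15 + 12·0.18 + 15·0.2] / 0.53
 = 6.51 / 0.53
 = 651/53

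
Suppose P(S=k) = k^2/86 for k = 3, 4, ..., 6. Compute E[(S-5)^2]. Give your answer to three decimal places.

E[(S-5)^2] = Σ (s-5)^2·P(S=s)
 = 4·9/86 + 1·8/43 + 0·25/86 + 1·18/43
 = 18/43 + 8/43 + 0 + 18/43
 = 44/43

1.023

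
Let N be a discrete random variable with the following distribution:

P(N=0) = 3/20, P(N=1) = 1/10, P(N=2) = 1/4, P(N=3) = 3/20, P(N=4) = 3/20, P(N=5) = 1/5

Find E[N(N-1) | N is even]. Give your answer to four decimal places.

P(N is even) = 3/20 + 1/4 + 3/20 = 11/20.
E[N(N-1) | N is even] = [0·3/20 + 2·1/4 + 12·3/20] / (11/20)
 = 23/10 / (11/20)
 = 46/11

4.1818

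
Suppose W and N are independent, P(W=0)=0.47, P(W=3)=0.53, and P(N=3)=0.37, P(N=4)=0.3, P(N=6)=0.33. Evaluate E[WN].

E[WN] = Σ_w Σ_n wn · P(W=w)P(N=n)
 = 0·0.1739 + 0·0.141 + 0·0.1551 + 9·0.1961 + 12·0.159 + 18·0.1749
 = 0 + 0 + 0 + 1.7649 + 1.908 + 3.1482
 = 6.8211

6.8211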